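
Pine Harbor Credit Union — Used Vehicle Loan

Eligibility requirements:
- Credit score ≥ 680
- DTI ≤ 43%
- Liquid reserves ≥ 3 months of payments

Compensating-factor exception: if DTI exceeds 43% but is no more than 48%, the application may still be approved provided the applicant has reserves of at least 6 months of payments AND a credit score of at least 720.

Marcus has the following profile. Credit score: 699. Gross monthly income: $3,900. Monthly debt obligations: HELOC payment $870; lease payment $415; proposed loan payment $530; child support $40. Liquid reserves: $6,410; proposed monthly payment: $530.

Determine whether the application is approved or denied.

Credit score 699 ≥ 680 (meets base)
Total debts = (870 + 415 + 530 + 40) = 1,855. DTI = 1,855/3,900 = 47.6% > 43% — standard DTI limit exceeded.
Liquid reserves cover 6,410/530 = 12.1 months — ≥ 3 required
DTI 47.6% is within the 43%–48% exception band; checking compensating factors.
Reserves 12.1 ≥ 6 months; credit score 699 < 720.
Override conditions not both satisfied; exception does not apply.

Denied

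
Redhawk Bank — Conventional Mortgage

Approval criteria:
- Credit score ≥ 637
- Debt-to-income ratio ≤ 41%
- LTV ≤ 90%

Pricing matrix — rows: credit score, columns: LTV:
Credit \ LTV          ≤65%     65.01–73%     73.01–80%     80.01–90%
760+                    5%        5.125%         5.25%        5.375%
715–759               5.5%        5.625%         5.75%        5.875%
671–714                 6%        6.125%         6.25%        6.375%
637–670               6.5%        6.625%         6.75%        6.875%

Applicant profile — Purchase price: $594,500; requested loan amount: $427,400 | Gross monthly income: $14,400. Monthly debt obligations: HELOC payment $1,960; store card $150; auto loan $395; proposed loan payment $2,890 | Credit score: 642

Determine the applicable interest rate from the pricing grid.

6.625%

Credit score 642 ≥ 637; Total monthly debts = (1,960 + 150 + 395 + 2,890) = 5,395. Debt-to-income = 5,395/14,400 = 37.5% — meets 41% limit
LTV: 427,400 ÷ 594,500 = 71.9%, within 90% cap
Credit 642 → row 637–670; LTV 71.9% → column 65.01–73%. Grid cell → 6.625%.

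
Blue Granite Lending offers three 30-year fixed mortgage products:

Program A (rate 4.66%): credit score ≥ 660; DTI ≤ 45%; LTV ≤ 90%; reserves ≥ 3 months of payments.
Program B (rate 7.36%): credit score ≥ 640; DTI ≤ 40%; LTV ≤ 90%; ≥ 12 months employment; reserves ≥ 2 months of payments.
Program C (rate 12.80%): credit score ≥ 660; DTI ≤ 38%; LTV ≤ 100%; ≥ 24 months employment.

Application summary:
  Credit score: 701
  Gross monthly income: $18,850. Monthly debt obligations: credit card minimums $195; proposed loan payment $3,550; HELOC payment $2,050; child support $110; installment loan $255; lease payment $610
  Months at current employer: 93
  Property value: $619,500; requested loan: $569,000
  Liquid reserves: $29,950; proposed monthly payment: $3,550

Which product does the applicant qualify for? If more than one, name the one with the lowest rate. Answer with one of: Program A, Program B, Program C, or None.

Program C

Total debts = (195 + 3,550 + 2,050 + 110 + 255 + 610) = 6,770; DTI = 6,770/18,850 = 35.9%.
LTV = 569,000/619,500 = 91.8%.
Reserves = 29,950/3,550 = 8.4 months.
Program A: score 701 ≥ 660; DTI 35.9% ≤ 45%; LTV 91.8% > 90%; reserves 8.4 ≥ 3 mo → does not qualify.
Program B: score 701 ≥ 640; DTI 35.9% ≤ 40%; LTV 91.8% > 90%; employment 93 ≥ 12 mo; reserves 8.4 ≥ 2 mo → does not qualify.
Program C: score 701 ≥ 660; DTI 35.9% ≤ 38%; LTV 91.8% ≤ 100%; employment 93 ≥ 24 mo → qualifies.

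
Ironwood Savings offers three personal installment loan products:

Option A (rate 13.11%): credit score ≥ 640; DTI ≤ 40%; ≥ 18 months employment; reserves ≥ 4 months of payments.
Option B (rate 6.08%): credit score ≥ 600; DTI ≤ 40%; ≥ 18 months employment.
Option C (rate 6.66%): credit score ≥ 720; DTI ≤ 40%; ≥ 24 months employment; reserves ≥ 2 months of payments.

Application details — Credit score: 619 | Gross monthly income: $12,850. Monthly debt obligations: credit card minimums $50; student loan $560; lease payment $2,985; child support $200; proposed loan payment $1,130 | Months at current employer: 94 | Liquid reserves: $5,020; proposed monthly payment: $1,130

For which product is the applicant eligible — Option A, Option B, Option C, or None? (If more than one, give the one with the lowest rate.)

Total debts = (50 + 560 + 2,985 + 200 + 1,130) = 4,925; DTI = 4,925/12,850 = 38.3%.
Reserves = 5,020/1,130 = 4.4 months.
Option A: score 619 < 640; DTI 38.3% ≤ 40%; employment 94 ≥ 18 mo; reserves 4.4 ≥ 4 mo → does not qualify.
Option B: score 619 ≥ 600; DTI 38.3% ≤ 40%; employment 94 ≥ 18 mo → qualifies.
Option C: score 619 < 720; DTI 38.3% ≤ 40%; employment 94 ≥ 24 mo; reserves 4.4 ≥ 2 mo → does not qualify.

Option B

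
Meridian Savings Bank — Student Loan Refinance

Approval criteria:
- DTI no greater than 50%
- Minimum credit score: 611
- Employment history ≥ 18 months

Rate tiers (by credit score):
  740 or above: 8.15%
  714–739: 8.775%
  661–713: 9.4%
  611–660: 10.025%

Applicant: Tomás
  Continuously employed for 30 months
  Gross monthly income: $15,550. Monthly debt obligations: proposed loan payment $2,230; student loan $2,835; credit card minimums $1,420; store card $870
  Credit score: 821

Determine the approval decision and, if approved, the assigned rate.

Approved at 8.15%

Credit score 821 ≥ 611 (meets minimum)
Total monthly debts = (2,230 + 2,835 + 1,420 + 870) = 7,355. Debt-to-income = 7,355/15,550 = 47.3% — meets 50% limit
Employment 30 ≥ 18 months
All requirements met. Score 821 falls in the 740 or above tier → 8.15%.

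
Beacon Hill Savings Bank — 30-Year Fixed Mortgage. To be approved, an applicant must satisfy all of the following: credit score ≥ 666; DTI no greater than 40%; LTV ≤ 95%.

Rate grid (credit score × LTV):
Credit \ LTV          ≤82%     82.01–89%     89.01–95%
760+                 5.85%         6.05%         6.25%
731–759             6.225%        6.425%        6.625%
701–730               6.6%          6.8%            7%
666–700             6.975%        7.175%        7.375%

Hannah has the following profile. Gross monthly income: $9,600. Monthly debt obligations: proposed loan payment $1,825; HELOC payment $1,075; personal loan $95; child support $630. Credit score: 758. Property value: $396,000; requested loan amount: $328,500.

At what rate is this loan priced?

Credit score 758 ≥ 666; Total monthly debts = (1,825 + 1,075 + 95 + 630) = 3,625. DTI: 3,625 ÷ 9,600 = 37.8%, within the 40% cap
LTV: 328,500 ÷ 396,000 = 83%, within 95% cap
Credit 758 → row 731–759; LTV 83% → column 82.01–89%. Grid cell → 6.425%.

6.425%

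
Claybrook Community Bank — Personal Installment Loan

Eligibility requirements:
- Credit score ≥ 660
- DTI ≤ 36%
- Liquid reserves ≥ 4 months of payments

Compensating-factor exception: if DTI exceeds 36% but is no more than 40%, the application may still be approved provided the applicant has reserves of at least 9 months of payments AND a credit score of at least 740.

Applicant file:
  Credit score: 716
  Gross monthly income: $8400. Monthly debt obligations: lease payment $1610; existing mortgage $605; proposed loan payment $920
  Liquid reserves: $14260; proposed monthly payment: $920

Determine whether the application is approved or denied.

Credit score 716 ≥ 660 (meets base)
Total debts = (1,610 + 605 + 920) = 3,135. DTI = 3,135/8,400 = 37.3% > 36% — standard DTI limit exceeded.
Liquid reserves cover 14,260/920 = 15.5 months — ≥ 4 required
37.3% falls in the override range (36%–40%), so the compensating-factor test applies.
Reserves 15.5 ≥ 9 months; credit score 716 < 740.
Override conditions not both satisfied; exception does not apply.

Denied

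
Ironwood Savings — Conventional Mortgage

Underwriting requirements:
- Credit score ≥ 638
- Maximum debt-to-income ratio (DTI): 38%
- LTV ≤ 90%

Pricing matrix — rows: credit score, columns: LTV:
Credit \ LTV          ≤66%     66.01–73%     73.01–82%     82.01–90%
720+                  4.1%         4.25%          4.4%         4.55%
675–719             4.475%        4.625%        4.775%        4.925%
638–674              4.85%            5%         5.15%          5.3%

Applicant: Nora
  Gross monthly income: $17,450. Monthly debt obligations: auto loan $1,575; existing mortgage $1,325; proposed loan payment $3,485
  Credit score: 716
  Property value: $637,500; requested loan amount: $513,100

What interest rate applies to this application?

4.775%

Credit score 716 ≥ 638; Total monthly debts = (1,575 + 1,325 + 3,485) = 6,385. DTI = 6,385/17,450 = 36.6% ≤ 38%
LTV = 513,100/637,500 = 80.5% ≤ 90%
Score 716 is in the 675–719 band; LTV 80.5% is in the 73.01–82% band → 4.775%.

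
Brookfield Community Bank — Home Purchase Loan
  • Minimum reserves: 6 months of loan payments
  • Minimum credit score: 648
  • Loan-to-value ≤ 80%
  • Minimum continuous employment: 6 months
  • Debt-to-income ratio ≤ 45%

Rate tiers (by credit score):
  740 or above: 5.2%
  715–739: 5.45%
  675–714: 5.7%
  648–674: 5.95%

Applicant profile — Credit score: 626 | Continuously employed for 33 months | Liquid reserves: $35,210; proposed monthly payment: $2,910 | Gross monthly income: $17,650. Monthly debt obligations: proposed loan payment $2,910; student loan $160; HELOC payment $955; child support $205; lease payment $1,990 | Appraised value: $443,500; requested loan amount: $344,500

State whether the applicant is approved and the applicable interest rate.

Denied

Credit score 626 < 648 (below minimum)
Loan-to-value = 344,500/443,500 = 77.7% — pass (80% max)
Reserves = 35,210/2,910 = 12.1 months ≥ 6
Total monthly debts = (2,910 + 160 + 955 + 205 + 1,990) = 6,220. DTI: 6,220 ÷ 17,650 = 35.2%, within the 45% cap
Employment 33 ≥ 6 months
Not all requirements met → denied.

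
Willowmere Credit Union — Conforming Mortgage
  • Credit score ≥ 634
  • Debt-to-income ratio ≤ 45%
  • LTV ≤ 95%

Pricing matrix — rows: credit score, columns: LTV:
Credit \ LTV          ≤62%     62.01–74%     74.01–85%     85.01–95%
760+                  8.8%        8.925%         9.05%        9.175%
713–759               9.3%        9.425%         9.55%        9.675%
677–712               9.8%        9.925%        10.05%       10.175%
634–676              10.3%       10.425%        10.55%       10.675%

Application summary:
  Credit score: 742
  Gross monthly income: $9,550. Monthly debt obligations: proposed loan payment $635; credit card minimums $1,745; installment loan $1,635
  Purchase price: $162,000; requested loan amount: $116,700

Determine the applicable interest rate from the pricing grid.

9.425%

Credit score 742 ≥ 634; Total monthly debts = (635 + 1,745 + 1,635) = 4,015. DTI: 4,015 ÷ 9,550 = 42%, within the 45% cap
Loan-to-value = 116,700/162,000 = 72% — pass (95% max)
Row: 742 falls in 713–759. Column: 72% falls in 62.01–74%. Rate = 9.425%.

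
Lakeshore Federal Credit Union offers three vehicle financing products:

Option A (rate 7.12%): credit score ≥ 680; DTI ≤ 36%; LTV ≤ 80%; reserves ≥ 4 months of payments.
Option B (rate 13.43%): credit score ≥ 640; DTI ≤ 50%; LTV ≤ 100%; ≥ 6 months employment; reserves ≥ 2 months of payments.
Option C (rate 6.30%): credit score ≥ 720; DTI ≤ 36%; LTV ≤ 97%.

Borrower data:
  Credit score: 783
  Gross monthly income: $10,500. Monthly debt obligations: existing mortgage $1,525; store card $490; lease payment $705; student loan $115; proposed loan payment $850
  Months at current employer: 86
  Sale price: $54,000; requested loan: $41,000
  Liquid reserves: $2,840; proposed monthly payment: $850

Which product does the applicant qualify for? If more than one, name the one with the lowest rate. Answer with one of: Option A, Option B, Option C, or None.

Total debts = (1,525 + 490 + 705 + 115 + 850) = 3,685; DTI = 3,685/10,500 = 35.1%.
LTV = 41,000/54,000 = 75.9%.
Reserves = 2,840/850 = 3.3 months.
Option A: score 783 ≥ 680; DTI 35.1% ≤ 36%; LTV 75.9% ≤ 80%; reserves 3.3 < 4 mo → does not qualify.
Option B: score 783 ≥ 640; DTI 35.1% ≤ 50%; LTV 75.9% ≤ 100%; employment 86 ≥ 6 mo; reserves 3.3 ≥ 2 mo → qualifies.
Option C: score 783 ≥ 720; DTI 35.1% ≤ 36%; LTV 75.9% ≤ 97% → qualifies.
Qualifying: Option B, Option C. Lowest rate is 6.30% → Option C.

Option C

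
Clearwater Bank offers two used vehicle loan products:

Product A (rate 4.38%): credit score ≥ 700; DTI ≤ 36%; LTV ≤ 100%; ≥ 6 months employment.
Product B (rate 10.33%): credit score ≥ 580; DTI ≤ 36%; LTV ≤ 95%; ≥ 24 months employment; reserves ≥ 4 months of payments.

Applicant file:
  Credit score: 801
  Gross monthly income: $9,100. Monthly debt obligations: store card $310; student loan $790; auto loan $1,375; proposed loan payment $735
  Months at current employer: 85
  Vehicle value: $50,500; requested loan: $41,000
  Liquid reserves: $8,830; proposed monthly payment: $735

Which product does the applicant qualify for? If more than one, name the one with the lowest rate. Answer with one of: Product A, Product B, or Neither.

Total debts = (310 + 790 + 1,375 + 735) = 3,210; DTI = 3,210/9,100 = 35.3%.
LTV = 41,000/50,500 = 81.2%.
Reserves = 8,830/735 = 12.0 months.
Product A: score 801 ≥ 700; DTI 35.3% ≤ 36%; LTV 81.2% ≤ 100%; employment 85 ≥ 6 mo → qualifies.
Product B: score 801 ≥ 580; DTI 35.3% ≤ 36%; LTV 81.2% ≤ 95%; employment 85 ≥ 24 mo; reserves 12.0 ≥ 4 mo → qualifies.
Qualifying: Product A, Product B. Lowest rate is 4.38% → Product A.

Product A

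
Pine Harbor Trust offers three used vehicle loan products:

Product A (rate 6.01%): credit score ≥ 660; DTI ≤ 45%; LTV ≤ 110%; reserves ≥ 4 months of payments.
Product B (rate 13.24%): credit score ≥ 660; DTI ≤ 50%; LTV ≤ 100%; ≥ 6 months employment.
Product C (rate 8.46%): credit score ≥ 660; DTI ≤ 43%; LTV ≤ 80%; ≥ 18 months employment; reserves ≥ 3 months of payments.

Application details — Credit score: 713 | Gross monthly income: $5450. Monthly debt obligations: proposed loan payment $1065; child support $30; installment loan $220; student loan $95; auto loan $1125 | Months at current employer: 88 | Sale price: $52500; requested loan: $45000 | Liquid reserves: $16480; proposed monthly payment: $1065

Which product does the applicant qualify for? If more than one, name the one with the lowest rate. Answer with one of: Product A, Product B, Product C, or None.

Product B

Total debts = (1,065 + 30 + 220 + 95 + 1,125) = 2,535; DTI = 2,535/5,450 = 46.5%.
LTV = 45,000/52,500 = 85.7%.
Reserves = 16,480/1,065 = 15.5 months.
Product A: score 713 ≥ 660; DTI 46.5% > 45%; LTV 85.7% ≤ 110%; reserves 15.5 ≥ 4 mo → does not qualify.
Product B: score 713 ≥ 660; DTI 46.5% ≤ 50%; LTV 85.7% ≤ 100%; employment 88 ≥ 6 mo → qualifies.
Product C: score 713 ≥ 660; DTI 46.5% > 43%; LTV 85.7% > 80%; employment 88 ≥ 18 mo; reserves 15.5 ≥ 3 mo → does not qualify.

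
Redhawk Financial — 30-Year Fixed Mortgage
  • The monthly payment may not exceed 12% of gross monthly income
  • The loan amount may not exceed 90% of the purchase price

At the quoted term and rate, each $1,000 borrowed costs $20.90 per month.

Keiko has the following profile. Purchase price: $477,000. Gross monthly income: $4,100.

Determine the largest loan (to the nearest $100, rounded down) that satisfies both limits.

$23,500

Payment cap: 12% × $4,100 = $492/month.
At $20.90 per $1,000, that supports 492/20.90 × 1,000 ≈ $23,540 → $23,500.
LTV cap: 90% × $477,000 = $429,300 → $429,300.
Binding constraint: payment-to-income.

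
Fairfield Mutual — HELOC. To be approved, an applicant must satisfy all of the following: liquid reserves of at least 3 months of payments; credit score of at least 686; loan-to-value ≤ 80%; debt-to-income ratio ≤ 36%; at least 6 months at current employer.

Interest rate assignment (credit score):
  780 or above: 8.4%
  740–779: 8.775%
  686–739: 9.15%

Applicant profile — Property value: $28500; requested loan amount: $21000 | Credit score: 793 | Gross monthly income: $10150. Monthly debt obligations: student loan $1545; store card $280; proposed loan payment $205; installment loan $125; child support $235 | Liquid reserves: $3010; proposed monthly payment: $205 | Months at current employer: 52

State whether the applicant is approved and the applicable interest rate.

Approved at 8.4%

Credit score 793 ≥ 686 (meets minimum)
Total monthly debts = (1,545 + 280 + 205 + 125 + 235) = 2,390. DTI = 2,390/10,150 = 23.5% ≤ 36%
Reserves = 3,010/205 = 14.7 months ≥ 3
LTV = 21,000/28,500 = 73.7% ≤ 80%
Employment 52 ≥ 6 months
All requirements met. Score 793 falls in the 780 or above tier → 8.4%.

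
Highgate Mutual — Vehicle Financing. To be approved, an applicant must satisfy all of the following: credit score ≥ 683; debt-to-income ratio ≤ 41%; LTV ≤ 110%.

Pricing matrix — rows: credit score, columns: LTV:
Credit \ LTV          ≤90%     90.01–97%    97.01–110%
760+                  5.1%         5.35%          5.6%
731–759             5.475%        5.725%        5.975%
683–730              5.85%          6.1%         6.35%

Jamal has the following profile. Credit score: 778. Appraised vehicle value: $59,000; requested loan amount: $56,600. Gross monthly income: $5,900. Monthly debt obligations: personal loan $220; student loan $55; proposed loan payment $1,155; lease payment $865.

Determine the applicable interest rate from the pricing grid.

Credit score 778 ≥ 683; Total monthly debts = (220 + 55 + 1,155 + 865) = 2,295. DTI: 2,295 ÷ 5,900 = 38.9%, within the 41% cap
Loan-to-value = 56,600/59,000 = 95.9% — pass (110% max)
Row: 778 falls in 760+. Column: 95.9% falls in 90.01–97%. Rate = 5.35%.

5.35%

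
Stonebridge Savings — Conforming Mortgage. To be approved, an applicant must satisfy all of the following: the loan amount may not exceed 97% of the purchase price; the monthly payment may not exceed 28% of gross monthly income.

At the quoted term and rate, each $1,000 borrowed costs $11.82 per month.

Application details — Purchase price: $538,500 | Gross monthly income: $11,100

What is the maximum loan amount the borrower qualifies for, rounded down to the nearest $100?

$262,900

Payment cap: 28% × $11,100 = $3,108/month.
At $11.82 per $1,000, that supports 3,108/11.82 × 1,000 ≈ $262,944 → $262,900.
LTV cap: 97% × $538,500 = $522,345 → $522,300.
Binding constraint: payment-to-income.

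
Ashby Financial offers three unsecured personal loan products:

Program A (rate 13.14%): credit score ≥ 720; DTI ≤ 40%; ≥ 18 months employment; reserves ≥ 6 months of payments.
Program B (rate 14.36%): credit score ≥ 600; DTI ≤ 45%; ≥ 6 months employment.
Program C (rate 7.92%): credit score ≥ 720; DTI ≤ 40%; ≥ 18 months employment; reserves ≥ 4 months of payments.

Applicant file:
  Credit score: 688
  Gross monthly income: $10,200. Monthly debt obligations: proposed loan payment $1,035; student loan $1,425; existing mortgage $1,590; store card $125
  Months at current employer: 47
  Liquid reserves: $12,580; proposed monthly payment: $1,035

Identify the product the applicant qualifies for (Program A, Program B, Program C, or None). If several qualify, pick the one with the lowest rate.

Total debts = (1,035 + 1,425 + 1,590 + 125) = 4,175; DTI = 4,175/10,200 = 40.9%.
Reserves = 12,580/1,035 = 12.2 months.
Program A: score 688 < 720; DTI 40.9% > 40%; employment 47 ≥ 18 mo; reserves 12.2 ≥ 6 mo → does not qualify.
Program B: score 688 ≥ 600; DTI 40.9% ≤ 45%; employment 47 ≥ 6 mo → qualifies.
Program C: score 688 < 720; DTI 40.9% > 40%; employment 47 ≥ 18 mo; reserves 12.2 ≥ 4 mo → does not qualify.

Program B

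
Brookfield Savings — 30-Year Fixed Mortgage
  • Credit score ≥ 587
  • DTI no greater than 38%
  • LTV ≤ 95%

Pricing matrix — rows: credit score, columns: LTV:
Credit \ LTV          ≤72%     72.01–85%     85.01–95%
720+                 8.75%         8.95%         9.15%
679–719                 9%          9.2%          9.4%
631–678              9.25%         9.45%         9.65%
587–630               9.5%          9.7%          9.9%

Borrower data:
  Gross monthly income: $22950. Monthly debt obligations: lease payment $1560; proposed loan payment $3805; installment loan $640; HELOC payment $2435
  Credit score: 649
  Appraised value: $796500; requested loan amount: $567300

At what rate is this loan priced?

9.25%

Credit score 649 ≥ 587; Total monthly debts = (1,560 + 3,805 + 640 + 2,435) = 8,440. DTI = 8,440/22,950 = 36.8% ≤ 38%
Loan-to-value = 567,300/796,500 = 71.2% — pass (95% max)
Credit 649 → row 631–678; LTV 71.2% → column ≤72%. Grid cell → 9.25%.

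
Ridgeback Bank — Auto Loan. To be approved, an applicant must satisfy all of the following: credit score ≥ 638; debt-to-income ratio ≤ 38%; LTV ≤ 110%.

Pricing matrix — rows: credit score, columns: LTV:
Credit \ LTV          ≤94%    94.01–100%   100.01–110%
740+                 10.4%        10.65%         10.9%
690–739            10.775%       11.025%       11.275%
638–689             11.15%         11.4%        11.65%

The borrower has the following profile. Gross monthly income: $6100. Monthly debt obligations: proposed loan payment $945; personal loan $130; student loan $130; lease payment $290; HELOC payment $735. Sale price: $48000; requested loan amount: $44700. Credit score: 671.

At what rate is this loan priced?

Credit score 671 ≥ 638; Total monthly debts = (945 + 130 + 130 + 290 + 735) = 2,230. Debt-to-income = 2,230/6,100 = 36.6% — meets 38% limit
Loan-to-value = 44,700/48,000 = 93.1% — pass (110% max)
Credit 671 → row 638–689; LTV 93.1% → column ≤94%. Grid cell → 11.15%.

11.15%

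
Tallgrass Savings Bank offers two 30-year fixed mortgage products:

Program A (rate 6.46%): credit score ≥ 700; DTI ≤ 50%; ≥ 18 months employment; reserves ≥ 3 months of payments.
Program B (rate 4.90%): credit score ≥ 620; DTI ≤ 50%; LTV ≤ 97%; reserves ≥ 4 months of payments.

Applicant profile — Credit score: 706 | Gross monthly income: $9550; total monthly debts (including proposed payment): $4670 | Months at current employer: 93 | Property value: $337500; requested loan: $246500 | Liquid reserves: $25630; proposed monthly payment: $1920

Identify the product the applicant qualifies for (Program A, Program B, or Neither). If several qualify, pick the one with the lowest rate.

Program B

DTI = 4,670/9,550 = 48.9%.
LTV = 246,500/337,500 = 73%.
Reserves = 25,630/1,920 = 13.3 months.
Program A: score 706 ≥ 700; DTI 48.9% ≤ 50%; employment 93 ≥ 18 mo; reserves 13.3 ≥ 3 mo → qualifies.
Program B: score 706 ≥ 620; DTI 48.9% ≤ 50%; LTV 73% ≤ 97%; reserves 13.3 ≥ 4 mo → qualifies.
Qualifying: Program A, Program B. Lowest rate is 4.90% → Program B.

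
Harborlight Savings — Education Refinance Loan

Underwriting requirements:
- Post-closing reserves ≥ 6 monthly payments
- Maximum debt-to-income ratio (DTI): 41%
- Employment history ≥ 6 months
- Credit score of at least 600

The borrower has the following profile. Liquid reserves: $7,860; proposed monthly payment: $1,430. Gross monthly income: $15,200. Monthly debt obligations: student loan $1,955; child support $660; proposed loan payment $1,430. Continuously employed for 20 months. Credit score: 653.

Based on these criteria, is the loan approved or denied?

Denied

Reserves = 7,860/1,430 = 5.5 months < 6
Total monthly debts = (1,955 + 660 + 1,430) = 4,045. DTI: 4,045 ÷ 15,200 = 26.6%, within the 41% cap
Employment 20 ≥ 6 months
Credit score 653 ≥ 600 (meets)
Fails on reserves.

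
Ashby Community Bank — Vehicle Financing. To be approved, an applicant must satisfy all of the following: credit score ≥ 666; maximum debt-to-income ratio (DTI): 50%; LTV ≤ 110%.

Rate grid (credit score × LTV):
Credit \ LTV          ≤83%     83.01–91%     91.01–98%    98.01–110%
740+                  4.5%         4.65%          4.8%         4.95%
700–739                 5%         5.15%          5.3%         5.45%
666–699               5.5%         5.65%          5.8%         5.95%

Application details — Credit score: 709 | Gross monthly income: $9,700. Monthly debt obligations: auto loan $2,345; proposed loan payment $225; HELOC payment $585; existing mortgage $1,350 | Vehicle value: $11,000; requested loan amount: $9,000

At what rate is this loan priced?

5%

Credit score 709 ≥ 666; Total monthly debts = (2,345 + 225 + 585 + 1,350) = 4,505. Debt-to-income = 4,505/9,700 = 46.4% — meets 50% limit
LTV = 9,000/11,000 = 81.8% ≤ 110%
Row: 709 falls in 700–739. Column: 81.8% falls in ≤83%. Rate = 5%.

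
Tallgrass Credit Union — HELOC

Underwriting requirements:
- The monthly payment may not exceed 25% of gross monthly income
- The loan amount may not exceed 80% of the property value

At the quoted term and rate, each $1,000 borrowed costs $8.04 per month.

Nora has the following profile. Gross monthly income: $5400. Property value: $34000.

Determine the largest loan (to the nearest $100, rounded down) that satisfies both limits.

Payment cap: 25% × $5,400 = $1,350/month.
At $8.04 per $1,000, that supports 1,350/8.04 × 1,000 ≈ $167,910 → $167,900.
LTV cap: 80% × $34,000 = $27,200 → $27,200.
Binding constraint: loan-to-value.

$27,200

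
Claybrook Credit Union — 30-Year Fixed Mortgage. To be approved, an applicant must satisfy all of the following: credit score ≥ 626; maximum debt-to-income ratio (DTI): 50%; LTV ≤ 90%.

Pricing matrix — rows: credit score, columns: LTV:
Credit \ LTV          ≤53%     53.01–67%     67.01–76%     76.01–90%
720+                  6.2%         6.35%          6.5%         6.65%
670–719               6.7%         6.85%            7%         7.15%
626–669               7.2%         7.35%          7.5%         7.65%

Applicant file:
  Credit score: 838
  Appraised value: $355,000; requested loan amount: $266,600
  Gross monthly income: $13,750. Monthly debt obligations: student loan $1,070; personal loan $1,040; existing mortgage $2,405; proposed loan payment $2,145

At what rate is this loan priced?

6.5%

Credit score 838 ≥ 626; Total monthly debts = (1,070 + 1,040 + 2,405 + 2,145) = 6,660. Debt-to-income = 6,660/13,750 = 48.4% — meets 50% limit
Loan-to-value = 266,600/355,000 = 75.1% — pass (90% max)
Score 838 is in the 720+ band; LTV 75.1% is in the 67.01–76% band → 6.5%.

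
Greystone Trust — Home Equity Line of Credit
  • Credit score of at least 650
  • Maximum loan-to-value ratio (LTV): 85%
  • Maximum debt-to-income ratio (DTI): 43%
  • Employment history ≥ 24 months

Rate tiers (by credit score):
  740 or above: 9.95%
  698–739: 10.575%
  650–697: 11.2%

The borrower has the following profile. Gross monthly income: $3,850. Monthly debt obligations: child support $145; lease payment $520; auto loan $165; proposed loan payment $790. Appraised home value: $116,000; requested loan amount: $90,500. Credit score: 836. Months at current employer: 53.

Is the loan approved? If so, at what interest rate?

Approved at 9.95%

Credit score 836 ≥ 650 (meets minimum)
Loan-to-value = 90,500/116,000 = 78% — pass (85% max)
Employment 53 ≥ 24 months
Total monthly debts = (145 + 520 + 165 + 790) = 1,620. DTI: 1,620 ÷ 3,850 = 42.1%, within the 43% cap
All requirements met. Score 836 falls in the 740 or above tier → 9.95%.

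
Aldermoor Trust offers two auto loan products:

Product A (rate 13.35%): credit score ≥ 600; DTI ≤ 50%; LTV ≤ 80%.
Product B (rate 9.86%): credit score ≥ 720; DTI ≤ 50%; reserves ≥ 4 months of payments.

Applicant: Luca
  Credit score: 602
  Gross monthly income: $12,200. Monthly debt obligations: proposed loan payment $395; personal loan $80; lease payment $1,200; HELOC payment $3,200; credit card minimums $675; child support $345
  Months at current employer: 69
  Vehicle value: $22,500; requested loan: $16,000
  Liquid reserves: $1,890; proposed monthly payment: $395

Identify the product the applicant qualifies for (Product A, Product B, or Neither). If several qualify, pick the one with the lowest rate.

Product A

Total debts = (395 + 80 + 1,200 + 3,200 + 675 + 345) = 5,895; DTI = 5,895/12,200 = 48.3%.
LTV = 16,000/22,500 = 71.1%.
Reserves = 1,890/395 = 4.8 months.
Product A: score 602 ≥ 600; DTI 48.3% ≤ 50%; LTV 71.1% ≤ 80% → qualifies.
Product B: score 602 < 720; DTI 48.3% ≤ 50%; reserves 4.8 ≥ 4 mo → does not qualify.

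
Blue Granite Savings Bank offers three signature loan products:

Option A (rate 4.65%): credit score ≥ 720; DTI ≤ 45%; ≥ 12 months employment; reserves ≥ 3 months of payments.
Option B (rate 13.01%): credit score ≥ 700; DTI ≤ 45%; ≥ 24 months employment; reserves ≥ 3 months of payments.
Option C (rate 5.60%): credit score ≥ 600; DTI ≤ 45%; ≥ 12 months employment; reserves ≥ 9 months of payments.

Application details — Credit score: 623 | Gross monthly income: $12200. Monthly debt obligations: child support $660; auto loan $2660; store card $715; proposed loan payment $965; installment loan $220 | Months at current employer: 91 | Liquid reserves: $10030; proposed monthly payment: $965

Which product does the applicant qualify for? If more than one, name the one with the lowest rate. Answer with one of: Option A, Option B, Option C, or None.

Option C

Total debts = (660 + 2,660 + 715 + 965 + 220) = 5,220; DTI = 5,220/12,200 = 42.8%.
Reserves = 10,030/965 = 10.4 months.
Option A: score 623 < 720; DTI 42.8% ≤ 45%; employment 91 ≥ 12 mo; reserves 10.4 ≥ 3 mo → does not qualify.
Option B: score 623 < 700; DTI 42.8% ≤ 45%; employment 91 ≥ 24 mo; reserves 10.4 ≥ 3 mo → does not qualify.
Option C: score 623 ≥ 600; DTI 42.8% ≤ 45%; employment 91 ≥ 12 mo; reserves 10.4 ≥ 9 mo → qualifies.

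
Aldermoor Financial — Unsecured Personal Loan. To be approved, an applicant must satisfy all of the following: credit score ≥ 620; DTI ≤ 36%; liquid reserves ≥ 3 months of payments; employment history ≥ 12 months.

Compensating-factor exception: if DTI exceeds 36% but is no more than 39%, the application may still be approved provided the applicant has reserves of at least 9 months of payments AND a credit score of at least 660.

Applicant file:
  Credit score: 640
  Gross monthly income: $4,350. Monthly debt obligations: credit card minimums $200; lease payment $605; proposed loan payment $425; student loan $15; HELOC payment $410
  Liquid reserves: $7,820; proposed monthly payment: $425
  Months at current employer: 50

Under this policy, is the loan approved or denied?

Credit score 640 ≥ 620 (meets base)
Total debts = (200 + 605 + 425 + 15 + 410) = 1,655. DTI: 1,655 ÷ 4,350 = 38%, over the 36% base limit.
Liquid reserves cover 7,820/425 = 18.4 months — ≥ 3 required
Employment 50 ≥ 12 months
DTI 38% is within the 36%–39% exception band; checking compensating factors.
Override check — reserves: 18.4 mo (ok); score: 640 (below 660).
Compensating-factor requirement not fully met.

Denied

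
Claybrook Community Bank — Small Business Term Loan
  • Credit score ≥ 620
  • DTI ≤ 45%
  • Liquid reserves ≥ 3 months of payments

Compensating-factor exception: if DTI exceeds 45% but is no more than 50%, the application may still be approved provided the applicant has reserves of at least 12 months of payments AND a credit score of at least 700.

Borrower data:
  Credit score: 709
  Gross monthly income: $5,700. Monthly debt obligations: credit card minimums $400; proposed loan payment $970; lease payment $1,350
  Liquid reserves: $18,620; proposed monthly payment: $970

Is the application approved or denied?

Credit score 709 ≥ 620 (meets base)
Total debts = (400 + 970 + 1,350) = 2,720. DTI = 2,720/5,700 = 47.7% > 45% — standard DTI limit exceeded.
Reserves = 18,620/970 = 19.2 months ≥ 3
47.7% falls in the override range (45%–50%), so the compensating-factor test applies.
Override check — reserves: 19.2 mo (ok); score: 709 (ok).
Both override conditions satisfied; DTI exception granted.

Approved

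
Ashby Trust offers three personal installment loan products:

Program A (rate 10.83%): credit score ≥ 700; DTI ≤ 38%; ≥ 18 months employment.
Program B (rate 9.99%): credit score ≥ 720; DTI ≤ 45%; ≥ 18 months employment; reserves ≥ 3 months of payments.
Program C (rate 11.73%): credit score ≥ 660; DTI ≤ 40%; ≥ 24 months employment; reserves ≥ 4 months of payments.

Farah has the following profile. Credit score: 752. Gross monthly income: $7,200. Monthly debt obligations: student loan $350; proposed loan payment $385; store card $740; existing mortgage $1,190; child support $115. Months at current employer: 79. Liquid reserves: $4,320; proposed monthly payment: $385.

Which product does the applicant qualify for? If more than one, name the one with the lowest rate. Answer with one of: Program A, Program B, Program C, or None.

Total debts = (350 + 385 + 740 + 1,190 + 115) = 2,780; DTI = 2,780/7,200 = 38.6%.
Reserves = 4,320/385 = 11.2 months.
Program A: score 752 ≥ 700; DTI 38.6% > 38%; employment 79 ≥ 18 mo → does not qualify.
Program B: score 752 ≥ 720; DTI 38.6% ≤ 45%; employment 79 ≥ 18 mo; reserves 11.2 ≥ 3 mo → qualifies.
Program C: score 752 ≥ 660; DTI 38.6% ≤ 40%; employment 79 ≥ 24 mo; reserves 11.2 ≥ 4 mo → qualifies.
Qualifying: Program B, Program C. Lowest rate is 9.99% → Program B.

Program B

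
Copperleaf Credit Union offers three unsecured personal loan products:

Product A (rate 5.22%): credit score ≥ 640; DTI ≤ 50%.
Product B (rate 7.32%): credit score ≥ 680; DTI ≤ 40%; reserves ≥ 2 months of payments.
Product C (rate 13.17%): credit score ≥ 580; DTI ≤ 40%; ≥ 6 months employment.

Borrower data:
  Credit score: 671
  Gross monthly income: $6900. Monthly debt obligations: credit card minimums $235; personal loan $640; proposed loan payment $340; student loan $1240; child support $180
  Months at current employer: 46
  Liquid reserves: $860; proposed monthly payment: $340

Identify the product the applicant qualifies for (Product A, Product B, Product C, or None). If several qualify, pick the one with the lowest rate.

Product A

Total debts = (235 + 640 + 340 + 1,240 + 180) = 2,635; DTI = 2,635/6,900 = 38.2%.
Reserves = 860/340 = 2.5 months.
Product A: score 671 ≥ 640; DTI 38.2% ≤ 50% → qualifies.
Product B: score 671 < 680; DTI 38.2% ≤ 40%; reserves 2.5 ≥ 2 mo → does not qualify.
Product C: score 671 ≥ 580; DTI 38.2% ≤ 40%; employment 46 ≥ 6 mo → qualifies.
Qualifying: Product A, Product C. Lowest rate is 5.22% → Product A.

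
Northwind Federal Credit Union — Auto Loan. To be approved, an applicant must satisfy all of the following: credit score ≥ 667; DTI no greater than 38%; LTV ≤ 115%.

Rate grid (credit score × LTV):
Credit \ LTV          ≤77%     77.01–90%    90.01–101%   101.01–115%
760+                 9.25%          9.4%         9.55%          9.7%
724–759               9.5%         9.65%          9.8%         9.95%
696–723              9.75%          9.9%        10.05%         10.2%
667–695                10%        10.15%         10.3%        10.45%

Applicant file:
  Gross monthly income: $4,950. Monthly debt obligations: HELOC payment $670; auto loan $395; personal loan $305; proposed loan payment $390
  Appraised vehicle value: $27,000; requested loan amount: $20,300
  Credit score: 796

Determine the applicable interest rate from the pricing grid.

9.25%

Credit score 796 ≥ 667; Total monthly debts = (670 + 395 + 305 + 390) = 1,760. DTI: 1,760 ÷ 4,950 = 35.6%, within the 38% cap
LTV: 20,300 ÷ 27,000 = 75.2%, within 115% cap
Score 796 is in the 760+ band; LTV 75.2% is in the ≤77% band → 9.25%.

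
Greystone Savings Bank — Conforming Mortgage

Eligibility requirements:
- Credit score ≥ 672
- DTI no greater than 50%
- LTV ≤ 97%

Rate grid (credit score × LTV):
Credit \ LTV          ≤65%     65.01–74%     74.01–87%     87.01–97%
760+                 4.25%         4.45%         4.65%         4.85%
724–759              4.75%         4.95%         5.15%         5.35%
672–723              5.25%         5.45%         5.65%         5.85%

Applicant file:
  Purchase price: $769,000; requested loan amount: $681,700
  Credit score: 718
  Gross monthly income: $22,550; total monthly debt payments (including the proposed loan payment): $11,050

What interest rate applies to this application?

Credit score 718 ≥ 672; DTI: 11,050 ÷ 22,550 = 49%, within the 50% cap
LTV = 681,700/769,000 = 88.6% ≤ 97%
Score 718 is in the 672–723 band; LTV 88.6% is in the 87.01–97% band → 5.85%.

5.85%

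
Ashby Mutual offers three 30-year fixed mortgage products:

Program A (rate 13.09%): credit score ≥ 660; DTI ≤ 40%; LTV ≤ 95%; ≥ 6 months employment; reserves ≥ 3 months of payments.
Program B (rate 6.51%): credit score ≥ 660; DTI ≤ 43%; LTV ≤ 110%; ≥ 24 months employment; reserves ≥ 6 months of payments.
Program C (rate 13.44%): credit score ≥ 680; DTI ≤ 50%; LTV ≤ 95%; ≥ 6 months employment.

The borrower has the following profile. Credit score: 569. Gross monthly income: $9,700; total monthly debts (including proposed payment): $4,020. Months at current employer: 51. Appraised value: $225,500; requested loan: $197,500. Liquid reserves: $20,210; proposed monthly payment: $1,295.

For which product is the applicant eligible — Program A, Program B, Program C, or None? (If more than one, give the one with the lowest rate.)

None

DTI = 4,020/9,700 = 41.4%.
LTV = 197,500/225,500 = 87.6%.
Reserves = 20,210/1,295 = 15.6 months.
Program A: score 569 < 660; DTI 41.4% > 40%; LTV 87.6% ≤ 95%; employment 51 ≥ 6 mo; reserves 15.6 ≥ 3 mo → does not qualify.
Program B: score 569 < 660; DTI 41.4% ≤ 43%; LTV 87.6% ≤ 110%; employment 51 ≥ 24 mo; reserves 15.6 ≥ 6 mo → does not qualify.
Program C: score 569 < 680; DTI 41.4% ≤ 50%; LTV 87.6% ≤ 95%; employment 51 ≥ 6 mo → does not qualify.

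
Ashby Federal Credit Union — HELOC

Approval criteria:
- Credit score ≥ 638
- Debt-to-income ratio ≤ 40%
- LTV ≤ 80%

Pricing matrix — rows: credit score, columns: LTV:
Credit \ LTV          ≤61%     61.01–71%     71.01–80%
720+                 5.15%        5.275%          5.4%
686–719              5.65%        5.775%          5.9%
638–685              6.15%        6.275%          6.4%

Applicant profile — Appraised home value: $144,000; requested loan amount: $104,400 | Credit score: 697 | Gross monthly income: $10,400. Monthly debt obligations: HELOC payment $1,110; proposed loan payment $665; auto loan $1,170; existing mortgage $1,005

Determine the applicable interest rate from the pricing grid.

Credit score 697 ≥ 638; Total monthly debts = (1,110 + 665 + 1,170 + 1,005) = 3,950. DTI = 3,950/10,400 = 38% ≤ 40%
Loan-to-value = 104,400/144,000 = 72.5% — pass (80% max)
Score 697 is in the 686–719 band; LTV 72.5% is in the 71.01–80% band → 5.9%.

5.9%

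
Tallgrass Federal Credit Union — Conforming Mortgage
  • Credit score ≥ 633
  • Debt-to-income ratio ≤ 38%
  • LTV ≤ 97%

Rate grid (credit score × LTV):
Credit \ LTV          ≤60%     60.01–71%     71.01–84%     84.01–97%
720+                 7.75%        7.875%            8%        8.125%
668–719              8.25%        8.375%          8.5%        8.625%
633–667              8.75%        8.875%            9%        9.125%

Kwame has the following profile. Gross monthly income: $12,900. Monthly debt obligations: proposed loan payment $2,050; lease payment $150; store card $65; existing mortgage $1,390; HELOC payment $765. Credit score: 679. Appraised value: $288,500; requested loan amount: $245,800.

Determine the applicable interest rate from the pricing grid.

8.625%

Credit score 679 ≥ 633; Total monthly debts = (2,050 + 150 + 65 + 1,390 + 765) = 4,420. DTI: 4,420 ÷ 12,900 = 34.3%, within the 38% cap
LTV = 245,800/288,500 = 85.2% ≤ 97%
Row: 679 falls in 668–719. Column: 85.2% falls in 84.01–97%. Rate = 8.625%.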